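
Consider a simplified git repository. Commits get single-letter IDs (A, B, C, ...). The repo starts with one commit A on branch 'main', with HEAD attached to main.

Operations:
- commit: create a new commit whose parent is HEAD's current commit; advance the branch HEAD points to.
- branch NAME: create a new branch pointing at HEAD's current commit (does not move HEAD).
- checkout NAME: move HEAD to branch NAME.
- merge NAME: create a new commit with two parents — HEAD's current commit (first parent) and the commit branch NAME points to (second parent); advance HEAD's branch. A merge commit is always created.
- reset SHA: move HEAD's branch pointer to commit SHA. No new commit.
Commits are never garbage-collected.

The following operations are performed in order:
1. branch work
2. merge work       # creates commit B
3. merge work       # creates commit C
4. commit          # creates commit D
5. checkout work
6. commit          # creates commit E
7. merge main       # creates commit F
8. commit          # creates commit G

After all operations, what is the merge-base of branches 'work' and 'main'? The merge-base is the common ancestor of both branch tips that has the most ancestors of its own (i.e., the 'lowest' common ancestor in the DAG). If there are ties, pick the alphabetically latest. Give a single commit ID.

After op 1 (branch): HEAD=main@A [main=A work=A]
After op 2 (merge): HEAD=main@B [main=B work=A]
After op 3 (merge): HEAD=main@C [main=C work=A]
After op 4 (commit): HEAD=main@D [main=D work=A]
After op 5 (checkout): HEAD=work@A [main=D work=A]
After op 6 (commit): HEAD=work@E [main=D work=E]
After op 7 (merge): HEAD=work@F [main=D work=F]
After op 8 (commit): HEAD=work@G [main=D work=G]
ancestors(work=G): ['A', 'B', 'C', 'D', 'E', 'F', 'G']
ancestors(main=D): ['A', 'B', 'C', 'D']
common: ['A', 'B', 'C', 'D']

Answer: D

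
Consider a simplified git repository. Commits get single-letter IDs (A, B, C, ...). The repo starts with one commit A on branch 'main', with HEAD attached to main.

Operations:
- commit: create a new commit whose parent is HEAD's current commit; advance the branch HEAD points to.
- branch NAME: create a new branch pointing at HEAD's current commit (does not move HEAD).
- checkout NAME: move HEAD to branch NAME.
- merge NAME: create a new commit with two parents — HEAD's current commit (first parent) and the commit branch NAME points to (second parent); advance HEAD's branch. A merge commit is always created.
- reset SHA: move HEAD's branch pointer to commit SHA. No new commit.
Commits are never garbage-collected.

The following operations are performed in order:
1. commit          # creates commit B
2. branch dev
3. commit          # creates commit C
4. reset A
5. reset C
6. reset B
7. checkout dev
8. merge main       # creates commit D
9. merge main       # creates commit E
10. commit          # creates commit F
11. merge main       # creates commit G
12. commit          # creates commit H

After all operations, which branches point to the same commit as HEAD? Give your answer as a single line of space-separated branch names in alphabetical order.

After op 1 (commit): HEAD=main@B [main=B]
After op 2 (branch): HEAD=main@B [dev=B main=B]
After op 3 (commit): HEAD=main@C [dev=B main=C]
After op 4 (reset): HEAD=main@A [dev=B main=A]
After op 5 (reset): HEAD=main@C [dev=B main=C]
After op 6 (reset): HEAD=main@B [dev=B main=B]
After op 7 (checkout): HEAD=dev@B [dev=B main=B]
After op 8 (merge): HEAD=dev@D [dev=D main=B]
After op 9 (merge): HEAD=dev@E [dev=E main=B]
After op 10 (commit): HEAD=dev@F [dev=F main=B]
After op 11 (merge): HEAD=dev@G [dev=G main=B]
After op 12 (commit): HEAD=dev@H [dev=H main=B]

Answer: dev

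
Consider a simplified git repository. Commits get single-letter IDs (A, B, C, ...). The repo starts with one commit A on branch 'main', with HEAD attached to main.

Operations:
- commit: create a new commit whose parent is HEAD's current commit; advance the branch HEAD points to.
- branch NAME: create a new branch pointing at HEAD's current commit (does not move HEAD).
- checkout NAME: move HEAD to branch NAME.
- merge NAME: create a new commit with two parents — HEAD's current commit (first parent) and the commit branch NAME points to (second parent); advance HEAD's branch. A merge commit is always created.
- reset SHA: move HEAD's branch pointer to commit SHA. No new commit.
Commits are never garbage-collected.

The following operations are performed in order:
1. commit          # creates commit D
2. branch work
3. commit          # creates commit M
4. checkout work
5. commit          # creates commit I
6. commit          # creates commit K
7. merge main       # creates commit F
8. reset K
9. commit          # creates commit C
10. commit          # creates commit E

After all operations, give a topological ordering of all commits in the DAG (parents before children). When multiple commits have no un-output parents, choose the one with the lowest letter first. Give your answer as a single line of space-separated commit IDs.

Answer: A D I K C E M F

Derivation:
After op 1 (commit): HEAD=main@D [main=D]
After op 2 (branch): HEAD=main@D [main=D work=D]
After op 3 (commit): HEAD=main@M [main=M work=D]
After op 4 (checkout): HEAD=work@D [main=M work=D]
After op 5 (commit): HEAD=work@I [main=M work=I]
After op 6 (commit): HEAD=work@K [main=M work=K]
After op 7 (merge): HEAD=work@F [main=M work=F]
After op 8 (reset): HEAD=work@K [main=M work=K]
After op 9 (commit): HEAD=work@C [main=M work=C]
After op 10 (commit): HEAD=work@E [main=M work=E]
commit A: parents=[]
commit C: parents=['K']
commit D: parents=['A']
commit E: parents=['C']
commit F: parents=['K', 'M']
commit I: parents=['D']
commit K: parents=['I']
commit M: parents=['D']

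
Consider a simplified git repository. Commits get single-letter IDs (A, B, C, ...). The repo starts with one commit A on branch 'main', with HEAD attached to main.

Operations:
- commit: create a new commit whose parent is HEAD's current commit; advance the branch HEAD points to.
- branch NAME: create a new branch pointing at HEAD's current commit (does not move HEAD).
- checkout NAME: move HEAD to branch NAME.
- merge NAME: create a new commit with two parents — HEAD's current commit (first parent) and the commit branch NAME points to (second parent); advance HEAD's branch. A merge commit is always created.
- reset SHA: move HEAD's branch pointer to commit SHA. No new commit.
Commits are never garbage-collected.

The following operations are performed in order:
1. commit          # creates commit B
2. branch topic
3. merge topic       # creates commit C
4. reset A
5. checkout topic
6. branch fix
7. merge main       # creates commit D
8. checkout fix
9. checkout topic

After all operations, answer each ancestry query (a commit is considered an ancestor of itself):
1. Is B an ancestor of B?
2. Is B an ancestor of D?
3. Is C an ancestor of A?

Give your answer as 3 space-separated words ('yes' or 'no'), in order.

After op 1 (commit): HEAD=main@B [main=B]
After op 2 (branch): HEAD=main@B [main=B topic=B]
After op 3 (merge): HEAD=main@C [main=C topic=B]
After op 4 (reset): HEAD=main@A [main=A topic=B]
After op 5 (checkout): HEAD=topic@B [main=A topic=B]
After op 6 (branch): HEAD=topic@B [fix=B main=A topic=B]
After op 7 (merge): HEAD=topic@D [fix=B main=A topic=D]
After op 8 (checkout): HEAD=fix@B [fix=B main=A topic=D]
After op 9 (checkout): HEAD=topic@D [fix=B main=A topic=D]
ancestors(B) = {A,B}; B in? yes
ancestors(D) = {A,B,D}; B in? yes
ancestors(A) = {A}; C in? no

Answer: yes yes no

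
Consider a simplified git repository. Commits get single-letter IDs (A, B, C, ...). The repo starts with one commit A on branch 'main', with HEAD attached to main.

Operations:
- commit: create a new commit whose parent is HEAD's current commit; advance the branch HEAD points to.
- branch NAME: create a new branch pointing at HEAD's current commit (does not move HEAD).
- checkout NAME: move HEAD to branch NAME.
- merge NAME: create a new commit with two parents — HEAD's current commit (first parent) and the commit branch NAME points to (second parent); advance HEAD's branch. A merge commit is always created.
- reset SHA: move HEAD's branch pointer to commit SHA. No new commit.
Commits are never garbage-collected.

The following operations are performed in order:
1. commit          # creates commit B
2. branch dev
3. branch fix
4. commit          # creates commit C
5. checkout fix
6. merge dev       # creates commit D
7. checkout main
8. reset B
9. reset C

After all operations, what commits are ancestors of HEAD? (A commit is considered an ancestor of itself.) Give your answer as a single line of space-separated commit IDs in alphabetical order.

After op 1 (commit): HEAD=main@B [main=B]
After op 2 (branch): HEAD=main@B [dev=B main=B]
After op 3 (branch): HEAD=main@B [dev=B fix=B main=B]
After op 4 (commit): HEAD=main@C [dev=B fix=B main=C]
After op 5 (checkout): HEAD=fix@B [dev=B fix=B main=C]
After op 6 (merge): HEAD=fix@D [dev=B fix=D main=C]
After op 7 (checkout): HEAD=main@C [dev=B fix=D main=C]
After op 8 (reset): HEAD=main@B [dev=B fix=D main=B]
After op 9 (reset): HEAD=main@C [dev=B fix=D main=C]

Answer: A B C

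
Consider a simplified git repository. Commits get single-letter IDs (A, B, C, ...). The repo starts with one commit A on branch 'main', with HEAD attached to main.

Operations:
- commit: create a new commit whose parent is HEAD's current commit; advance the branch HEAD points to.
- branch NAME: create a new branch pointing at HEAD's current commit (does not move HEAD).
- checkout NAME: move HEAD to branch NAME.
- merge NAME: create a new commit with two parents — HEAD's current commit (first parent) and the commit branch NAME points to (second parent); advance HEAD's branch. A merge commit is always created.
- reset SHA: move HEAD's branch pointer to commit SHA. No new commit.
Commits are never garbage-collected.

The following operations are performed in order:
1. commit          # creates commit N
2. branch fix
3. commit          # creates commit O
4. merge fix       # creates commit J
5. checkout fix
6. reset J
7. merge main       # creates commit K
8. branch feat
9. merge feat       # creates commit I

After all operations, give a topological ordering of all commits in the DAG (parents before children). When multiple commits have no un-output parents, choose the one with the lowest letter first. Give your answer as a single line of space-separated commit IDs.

Answer: A N O J K I

Derivation:
After op 1 (commit): HEAD=main@N [main=N]
After op 2 (branch): HEAD=main@N [fix=N main=N]
After op 3 (commit): HEAD=main@O [fix=N main=O]
After op 4 (merge): HEAD=main@J [fix=N main=J]
After op 5 (checkout): HEAD=fix@N [fix=N main=J]
After op 6 (reset): HEAD=fix@J [fix=J main=J]
After op 7 (merge): HEAD=fix@K [fix=K main=J]
After op 8 (branch): HEAD=fix@K [feat=K fix=K main=J]
After op 9 (merge): HEAD=fix@I [feat=K fix=I main=J]
commit A: parents=[]
commit I: parents=['K', 'K']
commit J: parents=['O', 'N']
commit K: parents=['J', 'J']
commit N: parents=['A']
commit O: parents=['N']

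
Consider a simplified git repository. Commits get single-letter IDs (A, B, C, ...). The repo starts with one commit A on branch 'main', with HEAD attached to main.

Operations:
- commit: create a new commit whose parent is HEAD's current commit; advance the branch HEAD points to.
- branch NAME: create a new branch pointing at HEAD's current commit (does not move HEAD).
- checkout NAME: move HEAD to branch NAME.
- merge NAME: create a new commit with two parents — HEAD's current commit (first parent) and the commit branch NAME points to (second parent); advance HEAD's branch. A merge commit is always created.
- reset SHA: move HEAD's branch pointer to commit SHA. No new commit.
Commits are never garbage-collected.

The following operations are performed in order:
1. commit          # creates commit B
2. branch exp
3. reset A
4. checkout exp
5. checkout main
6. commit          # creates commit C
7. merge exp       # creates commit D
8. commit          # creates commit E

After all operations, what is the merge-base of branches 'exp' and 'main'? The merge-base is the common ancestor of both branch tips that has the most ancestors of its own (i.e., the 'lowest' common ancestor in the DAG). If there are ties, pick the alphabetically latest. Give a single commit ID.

Answer: B

Derivation:
After op 1 (commit): HEAD=main@B [main=B]
After op 2 (branch): HEAD=main@B [exp=B main=B]
After op 3 (reset): HEAD=main@A [exp=B main=A]
After op 4 (checkout): HEAD=exp@B [exp=B main=A]
After op 5 (checkout): HEAD=main@A [exp=B main=A]
After op 6 (commit): HEAD=main@C [exp=B main=C]
After op 7 (merge): HEAD=main@D [exp=B main=D]
After op 8 (commit): HEAD=main@E [exp=B main=E]
ancestors(exp=B): ['A', 'B']
ancestors(main=E): ['A', 'B', 'C', 'D', 'E']
common: ['A', 'B']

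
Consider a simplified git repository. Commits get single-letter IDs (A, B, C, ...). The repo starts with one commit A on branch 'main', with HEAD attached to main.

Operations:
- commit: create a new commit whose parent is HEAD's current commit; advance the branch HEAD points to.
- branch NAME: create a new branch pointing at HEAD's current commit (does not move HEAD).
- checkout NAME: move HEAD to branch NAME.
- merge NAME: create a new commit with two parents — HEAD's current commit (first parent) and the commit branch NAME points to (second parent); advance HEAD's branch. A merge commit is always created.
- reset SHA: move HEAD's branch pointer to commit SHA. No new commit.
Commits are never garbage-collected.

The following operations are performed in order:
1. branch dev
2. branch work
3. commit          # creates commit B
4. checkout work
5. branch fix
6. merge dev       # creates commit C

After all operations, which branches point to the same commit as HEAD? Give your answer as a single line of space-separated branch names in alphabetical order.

After op 1 (branch): HEAD=main@A [dev=A main=A]
After op 2 (branch): HEAD=main@A [dev=A main=A work=A]
After op 3 (commit): HEAD=main@B [dev=A main=B work=A]
After op 4 (checkout): HEAD=work@A [dev=A main=B work=A]
After op 5 (branch): HEAD=work@A [dev=A fix=A main=B work=A]
After op 6 (merge): HEAD=work@C [dev=A fix=A main=B work=C]

Answer: work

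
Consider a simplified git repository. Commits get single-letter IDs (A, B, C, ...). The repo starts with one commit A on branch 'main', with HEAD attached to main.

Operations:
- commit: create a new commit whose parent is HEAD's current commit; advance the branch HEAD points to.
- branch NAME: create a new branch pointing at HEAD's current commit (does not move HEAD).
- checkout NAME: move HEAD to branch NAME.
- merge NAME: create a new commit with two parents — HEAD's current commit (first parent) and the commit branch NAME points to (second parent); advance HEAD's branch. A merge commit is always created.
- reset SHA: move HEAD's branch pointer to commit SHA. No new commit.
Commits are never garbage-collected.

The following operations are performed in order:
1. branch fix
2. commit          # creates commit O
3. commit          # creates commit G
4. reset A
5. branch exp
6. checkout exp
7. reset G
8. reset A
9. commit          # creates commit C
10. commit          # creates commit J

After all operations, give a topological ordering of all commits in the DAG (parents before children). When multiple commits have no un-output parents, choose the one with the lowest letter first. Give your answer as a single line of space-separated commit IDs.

After op 1 (branch): HEAD=main@A [fix=A main=A]
After op 2 (commit): HEAD=main@O [fix=A main=O]
After op 3 (commit): HEAD=main@G [fix=A main=G]
After op 4 (reset): HEAD=main@A [fix=A main=A]
After op 5 (branch): HEAD=main@A [exp=A fix=A main=A]
After op 6 (checkout): HEAD=exp@A [exp=A fix=A main=A]
After op 7 (reset): HEAD=exp@G [exp=G fix=A main=A]
After op 8 (reset): HEAD=exp@A [exp=A fix=A main=A]
After op 9 (commit): HEAD=exp@C [exp=C fix=A main=A]
After op 10 (commit): HEAD=exp@J [exp=J fix=A main=A]
commit A: parents=[]
commit C: parents=['A']
commit G: parents=['O']
commit J: parents=['C']
commit O: parents=['A']

Answer: A C J O G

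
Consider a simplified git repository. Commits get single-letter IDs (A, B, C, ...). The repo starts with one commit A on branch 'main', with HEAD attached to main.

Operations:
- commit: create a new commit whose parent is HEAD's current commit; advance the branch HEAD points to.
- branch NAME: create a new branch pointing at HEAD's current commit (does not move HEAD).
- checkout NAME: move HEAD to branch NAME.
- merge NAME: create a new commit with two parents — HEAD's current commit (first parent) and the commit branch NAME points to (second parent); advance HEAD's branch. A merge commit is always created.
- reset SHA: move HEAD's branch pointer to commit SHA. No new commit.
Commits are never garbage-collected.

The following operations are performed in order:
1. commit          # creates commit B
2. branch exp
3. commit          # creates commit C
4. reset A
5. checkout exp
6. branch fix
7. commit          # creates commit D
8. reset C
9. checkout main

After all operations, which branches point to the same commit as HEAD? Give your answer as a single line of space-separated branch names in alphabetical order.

After op 1 (commit): HEAD=main@B [main=B]
After op 2 (branch): HEAD=main@B [exp=B main=B]
After op 3 (commit): HEAD=main@C [exp=B main=C]
After op 4 (reset): HEAD=main@A [exp=B main=A]
After op 5 (checkout): HEAD=exp@B [exp=B main=A]
After op 6 (branch): HEAD=exp@B [exp=B fix=B main=A]
After op 7 (commit): HEAD=exp@D [exp=D fix=B main=A]
After op 8 (reset): HEAD=exp@C [exp=C fix=B main=A]
After op 9 (checkout): HEAD=main@A [exp=C fix=B main=A]

Answer: main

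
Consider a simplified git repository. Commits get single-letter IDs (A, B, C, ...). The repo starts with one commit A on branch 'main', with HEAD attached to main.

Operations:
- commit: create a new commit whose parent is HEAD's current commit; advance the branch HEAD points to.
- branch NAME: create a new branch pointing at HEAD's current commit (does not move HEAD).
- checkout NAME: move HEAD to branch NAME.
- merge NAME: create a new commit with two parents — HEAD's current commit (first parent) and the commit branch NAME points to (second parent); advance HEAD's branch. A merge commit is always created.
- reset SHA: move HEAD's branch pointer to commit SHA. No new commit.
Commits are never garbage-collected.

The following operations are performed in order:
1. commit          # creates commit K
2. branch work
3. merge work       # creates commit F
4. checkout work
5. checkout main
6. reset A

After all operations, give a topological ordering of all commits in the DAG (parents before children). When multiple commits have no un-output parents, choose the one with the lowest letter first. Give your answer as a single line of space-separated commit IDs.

Answer: A K F

Derivation:
After op 1 (commit): HEAD=main@K [main=K]
After op 2 (branch): HEAD=main@K [main=K work=K]
After op 3 (merge): HEAD=main@F [main=F work=K]
After op 4 (checkout): HEAD=work@K [main=F work=K]
After op 5 (checkout): HEAD=main@F [main=F work=K]
After op 6 (reset): HEAD=main@A [main=A work=K]
commit A: parents=[]
commit F: parents=['K', 'K']
commit K: parents=['A']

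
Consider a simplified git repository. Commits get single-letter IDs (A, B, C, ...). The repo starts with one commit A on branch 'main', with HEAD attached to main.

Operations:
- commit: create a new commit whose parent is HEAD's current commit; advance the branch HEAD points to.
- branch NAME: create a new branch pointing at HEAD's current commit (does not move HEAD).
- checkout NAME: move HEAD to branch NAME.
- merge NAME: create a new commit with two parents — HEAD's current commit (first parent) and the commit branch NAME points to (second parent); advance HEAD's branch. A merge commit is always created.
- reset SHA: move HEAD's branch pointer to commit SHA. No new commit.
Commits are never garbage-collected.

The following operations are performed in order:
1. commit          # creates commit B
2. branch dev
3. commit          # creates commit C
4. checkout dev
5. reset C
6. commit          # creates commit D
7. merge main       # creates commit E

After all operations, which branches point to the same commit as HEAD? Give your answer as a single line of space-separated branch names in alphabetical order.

After op 1 (commit): HEAD=main@B [main=B]
After op 2 (branch): HEAD=main@B [dev=B main=B]
After op 3 (commit): HEAD=main@C [dev=B main=C]
After op 4 (checkout): HEAD=dev@B [dev=B main=C]
After op 5 (reset): HEAD=dev@C [dev=C main=C]
After op 6 (commit): HEAD=dev@D [dev=D main=C]
After op 7 (merge): HEAD=dev@E [dev=E main=C]

Answer: dev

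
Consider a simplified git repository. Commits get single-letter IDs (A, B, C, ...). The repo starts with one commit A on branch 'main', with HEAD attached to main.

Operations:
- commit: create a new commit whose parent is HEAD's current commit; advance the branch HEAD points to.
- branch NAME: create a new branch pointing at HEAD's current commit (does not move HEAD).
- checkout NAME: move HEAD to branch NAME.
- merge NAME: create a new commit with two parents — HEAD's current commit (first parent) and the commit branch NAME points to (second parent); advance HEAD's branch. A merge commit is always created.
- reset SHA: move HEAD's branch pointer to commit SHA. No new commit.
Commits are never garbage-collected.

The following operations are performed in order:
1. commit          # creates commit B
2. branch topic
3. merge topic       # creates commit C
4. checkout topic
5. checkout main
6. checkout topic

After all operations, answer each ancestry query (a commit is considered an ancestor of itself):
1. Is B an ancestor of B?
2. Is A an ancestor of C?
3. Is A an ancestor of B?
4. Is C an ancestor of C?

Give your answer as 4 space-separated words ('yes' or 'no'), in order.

Answer: yes yes yes yes

Derivation:
After op 1 (commit): HEAD=main@B [main=B]
After op 2 (branch): HEAD=main@B [main=B topic=B]
After op 3 (merge): HEAD=main@C [main=C topic=B]
After op 4 (checkout): HEAD=topic@B [main=C topic=B]
After op 5 (checkout): HEAD=main@C [main=C topic=B]
After op 6 (checkout): HEAD=topic@B [main=C topic=B]
ancestors(B) = {A,B}; B in? yes
ancestors(C) = {A,B,C}; A in? yes
ancestors(B) = {A,B}; A in? yes
ancestors(C) = {A,B,C}; C in? yes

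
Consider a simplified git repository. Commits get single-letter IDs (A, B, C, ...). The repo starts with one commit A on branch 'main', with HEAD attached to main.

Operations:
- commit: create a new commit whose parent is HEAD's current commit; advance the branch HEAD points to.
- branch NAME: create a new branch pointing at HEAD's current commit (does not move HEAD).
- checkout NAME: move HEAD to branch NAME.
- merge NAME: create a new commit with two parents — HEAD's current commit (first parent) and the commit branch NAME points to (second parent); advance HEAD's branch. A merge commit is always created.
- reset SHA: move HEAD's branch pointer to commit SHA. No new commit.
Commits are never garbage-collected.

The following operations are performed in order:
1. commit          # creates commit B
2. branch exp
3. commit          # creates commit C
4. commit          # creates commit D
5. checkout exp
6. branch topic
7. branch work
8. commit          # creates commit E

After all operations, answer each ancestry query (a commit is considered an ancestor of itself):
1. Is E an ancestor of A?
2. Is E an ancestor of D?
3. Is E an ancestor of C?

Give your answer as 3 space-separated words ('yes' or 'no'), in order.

After op 1 (commit): HEAD=main@B [main=B]
After op 2 (branch): HEAD=main@B [exp=B main=B]
After op 3 (commit): HEAD=main@C [exp=B main=C]
After op 4 (commit): HEAD=main@D [exp=B main=D]
After op 5 (checkout): HEAD=exp@B [exp=B main=D]
After op 6 (branch): HEAD=exp@B [exp=B main=D topic=B]
After op 7 (branch): HEAD=exp@B [exp=B main=D topic=B work=B]
After op 8 (commit): HEAD=exp@E [exp=E main=D topic=B work=B]
ancestors(A) = {A}; E in? no
ancestors(D) = {A,B,C,D}; E in? no
ancestors(C) = {A,B,C}; E in? no

Answer: no no no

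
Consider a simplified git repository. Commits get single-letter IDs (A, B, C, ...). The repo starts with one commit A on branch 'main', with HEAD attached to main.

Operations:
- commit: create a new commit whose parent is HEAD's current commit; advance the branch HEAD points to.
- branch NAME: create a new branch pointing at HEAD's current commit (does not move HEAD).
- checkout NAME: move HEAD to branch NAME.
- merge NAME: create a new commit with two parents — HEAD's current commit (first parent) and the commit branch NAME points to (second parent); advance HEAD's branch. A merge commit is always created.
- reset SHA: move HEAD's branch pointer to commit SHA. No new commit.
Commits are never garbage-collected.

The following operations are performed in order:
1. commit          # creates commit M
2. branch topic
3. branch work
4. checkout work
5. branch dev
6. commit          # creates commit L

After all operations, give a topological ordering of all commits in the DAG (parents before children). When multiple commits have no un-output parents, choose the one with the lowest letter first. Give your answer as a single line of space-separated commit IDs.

Answer: A M L

Derivation:
After op 1 (commit): HEAD=main@M [main=M]
After op 2 (branch): HEAD=main@M [main=M topic=M]
After op 3 (branch): HEAD=main@M [main=M topic=M work=M]
After op 4 (checkout): HEAD=work@M [main=M topic=M work=M]
After op 5 (branch): HEAD=work@M [dev=M main=M topic=M work=M]
After op 6 (commit): HEAD=work@L [dev=M main=M topic=M work=L]
commit A: parents=[]
commit L: parents=['M']
commit M: parents=['A']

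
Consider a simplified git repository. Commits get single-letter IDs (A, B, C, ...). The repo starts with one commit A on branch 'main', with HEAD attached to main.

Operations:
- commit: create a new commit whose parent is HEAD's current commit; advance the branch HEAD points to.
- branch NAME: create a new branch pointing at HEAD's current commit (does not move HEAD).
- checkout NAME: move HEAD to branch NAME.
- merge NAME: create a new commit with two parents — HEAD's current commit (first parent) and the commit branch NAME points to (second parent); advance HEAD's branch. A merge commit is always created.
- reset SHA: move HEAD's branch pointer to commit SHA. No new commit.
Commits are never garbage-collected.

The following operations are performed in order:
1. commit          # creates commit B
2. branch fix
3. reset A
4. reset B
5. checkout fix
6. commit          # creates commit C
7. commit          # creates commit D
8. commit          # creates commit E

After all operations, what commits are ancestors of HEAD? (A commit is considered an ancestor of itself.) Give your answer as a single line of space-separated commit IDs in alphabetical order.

Answer: A B C D E

Derivation:
After op 1 (commit): HEAD=main@B [main=B]
After op 2 (branch): HEAD=main@B [fix=B main=B]
After op 3 (reset): HEAD=main@A [fix=B main=A]
After op 4 (reset): HEAD=main@B [fix=B main=B]
After op 5 (checkout): HEAD=fix@B [fix=B main=B]
After op 6 (commit): HEAD=fix@C [fix=C main=B]
After op 7 (commit): HEAD=fix@D [fix=D main=B]
After op 8 (commit): HEAD=fix@E [fix=E main=B]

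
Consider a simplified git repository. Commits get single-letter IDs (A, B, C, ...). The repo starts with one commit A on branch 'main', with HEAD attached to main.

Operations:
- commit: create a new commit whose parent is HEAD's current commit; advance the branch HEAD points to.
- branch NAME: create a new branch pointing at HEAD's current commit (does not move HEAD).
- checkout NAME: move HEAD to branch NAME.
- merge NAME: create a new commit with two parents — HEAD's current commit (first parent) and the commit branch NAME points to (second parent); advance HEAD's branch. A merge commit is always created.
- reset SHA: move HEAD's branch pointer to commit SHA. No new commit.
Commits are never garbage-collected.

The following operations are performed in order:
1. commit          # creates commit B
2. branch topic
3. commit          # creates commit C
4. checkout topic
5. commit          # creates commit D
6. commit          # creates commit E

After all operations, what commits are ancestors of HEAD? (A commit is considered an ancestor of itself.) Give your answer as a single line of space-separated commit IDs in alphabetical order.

Answer: A B D E

Derivation:
After op 1 (commit): HEAD=main@B [main=B]
After op 2 (branch): HEAD=main@B [main=B topic=B]
After op 3 (commit): HEAD=main@C [main=C topic=B]
After op 4 (checkout): HEAD=topic@B [main=C topic=B]
After op 5 (commit): HEAD=topic@D [main=C topic=D]
After op 6 (commit): HEAD=topic@E [main=C topic=E]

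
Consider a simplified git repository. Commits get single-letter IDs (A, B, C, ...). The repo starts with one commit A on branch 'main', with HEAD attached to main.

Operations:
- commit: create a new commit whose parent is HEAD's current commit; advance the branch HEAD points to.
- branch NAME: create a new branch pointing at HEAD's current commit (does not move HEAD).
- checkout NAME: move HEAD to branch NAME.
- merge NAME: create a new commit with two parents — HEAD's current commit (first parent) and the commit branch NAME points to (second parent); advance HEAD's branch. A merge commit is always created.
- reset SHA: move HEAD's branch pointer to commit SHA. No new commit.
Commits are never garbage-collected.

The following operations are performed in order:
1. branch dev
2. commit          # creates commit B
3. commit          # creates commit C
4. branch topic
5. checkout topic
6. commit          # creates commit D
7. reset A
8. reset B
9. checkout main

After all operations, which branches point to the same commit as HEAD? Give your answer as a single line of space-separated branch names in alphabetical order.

Answer: main

Derivation:
After op 1 (branch): HEAD=main@A [dev=A main=A]
After op 2 (commit): HEAD=main@B [dev=A main=B]
After op 3 (commit): HEAD=main@C [dev=A main=C]
After op 4 (branch): HEAD=main@C [dev=A main=C topic=C]
After op 5 (checkout): HEAD=topic@C [dev=A main=C topic=C]
After op 6 (commit): HEAD=topic@D [dev=A main=C topic=D]
After op 7 (reset): HEAD=topic@A [dev=A main=C topic=A]
After op 8 (reset): HEAD=topic@B [dev=A main=C topic=B]
After op 9 (checkout): HEAD=main@C [dev=A main=C topic=B]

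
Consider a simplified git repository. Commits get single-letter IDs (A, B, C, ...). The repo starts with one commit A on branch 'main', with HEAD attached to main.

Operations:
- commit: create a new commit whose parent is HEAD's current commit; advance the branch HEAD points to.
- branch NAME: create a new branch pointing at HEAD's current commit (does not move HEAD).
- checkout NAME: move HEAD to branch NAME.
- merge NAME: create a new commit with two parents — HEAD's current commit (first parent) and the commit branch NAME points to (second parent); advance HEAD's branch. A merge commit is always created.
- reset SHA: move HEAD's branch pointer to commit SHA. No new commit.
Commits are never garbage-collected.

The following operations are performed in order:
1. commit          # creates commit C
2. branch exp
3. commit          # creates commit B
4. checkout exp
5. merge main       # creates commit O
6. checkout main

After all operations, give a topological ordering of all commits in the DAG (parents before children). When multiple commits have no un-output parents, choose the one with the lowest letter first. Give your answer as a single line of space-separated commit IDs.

After op 1 (commit): HEAD=main@C [main=C]
After op 2 (branch): HEAD=main@C [exp=C main=C]
After op 3 (commit): HEAD=main@B [exp=C main=B]
After op 4 (checkout): HEAD=exp@C [exp=C main=B]
After op 5 (merge): HEAD=exp@O [exp=O main=B]
After op 6 (checkout): HEAD=main@B [exp=O main=B]
commit A: parents=[]
commit B: parents=['C']
commit C: parents=['A']
commit O: parents=['C', 'B']

Answer: A C B O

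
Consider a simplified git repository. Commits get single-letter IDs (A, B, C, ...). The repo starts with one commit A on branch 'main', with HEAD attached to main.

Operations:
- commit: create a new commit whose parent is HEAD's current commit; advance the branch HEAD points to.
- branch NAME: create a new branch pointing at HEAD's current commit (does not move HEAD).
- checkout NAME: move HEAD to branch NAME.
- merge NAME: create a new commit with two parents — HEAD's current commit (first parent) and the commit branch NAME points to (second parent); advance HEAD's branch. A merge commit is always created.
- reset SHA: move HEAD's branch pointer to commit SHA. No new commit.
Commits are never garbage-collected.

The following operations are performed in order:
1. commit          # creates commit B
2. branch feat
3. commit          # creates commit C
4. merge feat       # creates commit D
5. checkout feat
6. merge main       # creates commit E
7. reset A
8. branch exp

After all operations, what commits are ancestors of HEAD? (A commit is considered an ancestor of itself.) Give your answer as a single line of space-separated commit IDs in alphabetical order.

Answer: A

Derivation:
After op 1 (commit): HEAD=main@B [main=B]
After op 2 (branch): HEAD=main@B [feat=B main=B]
After op 3 (commit): HEAD=main@C [feat=B main=C]
After op 4 (merge): HEAD=main@D [feat=B main=D]
After op 5 (checkout): HEAD=feat@B [feat=B main=D]
After op 6 (merge): HEAD=feat@E [feat=E main=D]
After op 7 (reset): HEAD=feat@A [feat=A main=D]
After op 8 (branch): HEAD=feat@A [exp=A feat=A main=D]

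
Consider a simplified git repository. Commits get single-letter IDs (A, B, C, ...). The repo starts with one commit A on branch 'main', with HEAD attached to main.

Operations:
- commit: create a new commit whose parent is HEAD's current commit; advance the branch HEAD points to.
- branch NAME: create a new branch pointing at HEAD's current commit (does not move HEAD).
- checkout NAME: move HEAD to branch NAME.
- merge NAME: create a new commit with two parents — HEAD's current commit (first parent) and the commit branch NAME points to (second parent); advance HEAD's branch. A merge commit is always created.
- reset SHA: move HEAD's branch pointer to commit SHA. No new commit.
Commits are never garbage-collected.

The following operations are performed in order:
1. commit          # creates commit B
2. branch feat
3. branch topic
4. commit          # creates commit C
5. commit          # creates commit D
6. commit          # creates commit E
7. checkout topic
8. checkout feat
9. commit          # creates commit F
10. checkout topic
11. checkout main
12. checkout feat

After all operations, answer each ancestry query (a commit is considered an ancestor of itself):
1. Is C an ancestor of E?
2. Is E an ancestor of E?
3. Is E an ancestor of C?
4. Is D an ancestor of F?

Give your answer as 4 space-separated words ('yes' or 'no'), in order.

Answer: yes yes no no

Derivation:
After op 1 (commit): HEAD=main@B [main=B]
After op 2 (branch): HEAD=main@B [feat=B main=B]
After op 3 (branch): HEAD=main@B [feat=B main=B topic=B]
After op 4 (commit): HEAD=main@C [feat=B main=C topic=B]
After op 5 (commit): HEAD=main@D [feat=B main=D topic=B]
After op 6 (commit): HEAD=main@E [feat=B main=E topic=B]
After op 7 (checkout): HEAD=topic@B [feat=B main=E topic=B]
After op 8 (checkout): HEAD=feat@B [feat=B main=E topic=B]
After op 9 (commit): HEAD=feat@F [feat=F main=E topic=B]
After op 10 (checkout): HEAD=topic@B [feat=F main=E topic=B]
After op 11 (checkout): HEAD=main@E [feat=F main=E topic=B]
After op 12 (checkout): HEAD=feat@F [feat=F main=E topic=B]
ancestors(E) = {A,B,C,D,E}; C in? yes
ancestors(E) = {A,B,C,D,E}; E in? yes
ancestors(C) = {A,B,C}; E in? no
ancestors(F) = {A,B,F}; D in? no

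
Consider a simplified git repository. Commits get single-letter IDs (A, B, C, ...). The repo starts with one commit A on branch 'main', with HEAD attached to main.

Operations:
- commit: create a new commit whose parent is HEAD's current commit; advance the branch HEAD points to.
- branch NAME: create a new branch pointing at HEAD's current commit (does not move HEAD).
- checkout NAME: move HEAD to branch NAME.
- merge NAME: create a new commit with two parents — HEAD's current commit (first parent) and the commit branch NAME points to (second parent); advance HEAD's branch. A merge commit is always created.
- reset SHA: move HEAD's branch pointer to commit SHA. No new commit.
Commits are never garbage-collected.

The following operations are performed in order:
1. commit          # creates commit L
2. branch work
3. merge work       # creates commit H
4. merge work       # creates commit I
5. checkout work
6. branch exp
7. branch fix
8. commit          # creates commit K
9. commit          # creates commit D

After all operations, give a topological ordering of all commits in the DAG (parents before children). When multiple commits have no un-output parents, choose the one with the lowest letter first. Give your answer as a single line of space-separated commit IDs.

Answer: A L H I K D

Derivation:
After op 1 (commit): HEAD=main@L [main=L]
After op 2 (branch): HEAD=main@L [main=L work=L]
After op 3 (merge): HEAD=main@H [main=H work=L]
After op 4 (merge): HEAD=main@I [main=I work=L]
After op 5 (checkout): HEAD=work@L [main=I work=L]
After op 6 (branch): HEAD=work@L [exp=L main=I work=L]
After op 7 (branch): HEAD=work@L [exp=L fix=L main=I work=L]
After op 8 (commit): HEAD=work@K [exp=L fix=L main=I work=K]
After op 9 (commit): HEAD=work@D [exp=L fix=L main=I work=D]
commit A: parents=[]
commit D: parents=['K']
commit H: parents=['L', 'L']
commit I: parents=['H', 'L']
commit K: parents=['L']
commit L: parents=['A']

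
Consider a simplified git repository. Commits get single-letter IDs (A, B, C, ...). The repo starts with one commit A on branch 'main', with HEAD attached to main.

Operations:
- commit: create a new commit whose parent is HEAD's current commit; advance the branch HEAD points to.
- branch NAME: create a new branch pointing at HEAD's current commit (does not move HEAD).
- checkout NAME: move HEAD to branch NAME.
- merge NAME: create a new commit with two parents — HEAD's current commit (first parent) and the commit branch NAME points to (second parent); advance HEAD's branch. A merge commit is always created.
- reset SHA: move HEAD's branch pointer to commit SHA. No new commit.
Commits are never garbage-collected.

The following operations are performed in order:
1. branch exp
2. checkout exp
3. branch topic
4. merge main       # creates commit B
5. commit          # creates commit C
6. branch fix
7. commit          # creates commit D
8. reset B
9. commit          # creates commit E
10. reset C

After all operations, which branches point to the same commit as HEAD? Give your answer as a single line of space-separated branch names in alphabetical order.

Answer: exp fix

Derivation:
After op 1 (branch): HEAD=main@A [exp=A main=A]
After op 2 (checkout): HEAD=exp@A [exp=A main=A]
After op 3 (branch): HEAD=exp@A [exp=A main=A topic=A]
After op 4 (merge): HEAD=exp@B [exp=B main=A topic=A]
After op 5 (commit): HEAD=exp@C [exp=C main=A topic=A]
After op 6 (branch): HEAD=exp@C [exp=C fix=C main=A topic=A]
After op 7 (commit): HEAD=exp@D [exp=D fix=C main=A topic=A]
After op 8 (reset): HEAD=exp@B [exp=B fix=C main=A topic=A]
After op 9 (commit): HEAD=exp@E [exp=E fix=C main=A topic=A]
After op 10 (reset): HEAD=exp@C [exp=C fix=C main=A topic=A]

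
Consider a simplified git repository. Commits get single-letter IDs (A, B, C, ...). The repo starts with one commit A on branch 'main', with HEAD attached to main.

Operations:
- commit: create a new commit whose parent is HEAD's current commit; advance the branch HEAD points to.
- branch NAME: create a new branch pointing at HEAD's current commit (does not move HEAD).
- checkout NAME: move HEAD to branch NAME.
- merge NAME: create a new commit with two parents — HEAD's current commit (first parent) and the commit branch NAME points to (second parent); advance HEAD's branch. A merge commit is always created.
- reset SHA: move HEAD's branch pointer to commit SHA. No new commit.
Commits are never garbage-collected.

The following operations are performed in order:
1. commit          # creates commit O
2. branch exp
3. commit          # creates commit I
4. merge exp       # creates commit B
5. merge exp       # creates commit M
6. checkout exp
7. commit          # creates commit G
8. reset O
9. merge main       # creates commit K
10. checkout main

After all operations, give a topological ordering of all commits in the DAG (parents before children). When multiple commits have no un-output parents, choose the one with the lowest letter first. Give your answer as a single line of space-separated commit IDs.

Answer: A O G I B M K

Derivation:
After op 1 (commit): HEAD=main@O [main=O]
After op 2 (branch): HEAD=main@O [exp=O main=O]
After op 3 (commit): HEAD=main@I [exp=O main=I]
After op 4 (merge): HEAD=main@B [exp=O main=B]
After op 5 (merge): HEAD=main@M [exp=O main=M]
After op 6 (checkout): HEAD=exp@O [exp=O main=M]
After op 7 (commit): HEAD=exp@G [exp=G main=M]
After op 8 (reset): HEAD=exp@O [exp=O main=M]
After op 9 (merge): HEAD=exp@K [exp=K main=M]
After op 10 (checkout): HEAD=main@M [exp=K main=M]
commit A: parents=[]
commit B: parents=['I', 'O']
commit G: parents=['O']
commit I: parents=['O']
commit K: parents=['O', 'M']
commit M: parents=['B', 'O']
commit O: parents=['A']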